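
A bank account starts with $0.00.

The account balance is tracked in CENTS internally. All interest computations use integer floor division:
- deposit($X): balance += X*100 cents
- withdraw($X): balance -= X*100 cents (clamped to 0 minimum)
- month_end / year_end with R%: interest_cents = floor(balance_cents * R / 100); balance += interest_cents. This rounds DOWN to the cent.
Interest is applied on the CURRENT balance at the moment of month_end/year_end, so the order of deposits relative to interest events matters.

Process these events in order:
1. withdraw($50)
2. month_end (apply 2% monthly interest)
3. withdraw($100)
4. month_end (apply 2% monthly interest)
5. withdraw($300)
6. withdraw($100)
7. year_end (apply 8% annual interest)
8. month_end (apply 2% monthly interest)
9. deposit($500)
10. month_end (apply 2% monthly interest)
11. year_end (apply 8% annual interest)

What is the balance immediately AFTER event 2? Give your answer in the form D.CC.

Answer: 0.00

Derivation:
After 1 (withdraw($50)): balance=$0.00 total_interest=$0.00
After 2 (month_end (apply 2% monthly interest)): balance=$0.00 total_interest=$0.00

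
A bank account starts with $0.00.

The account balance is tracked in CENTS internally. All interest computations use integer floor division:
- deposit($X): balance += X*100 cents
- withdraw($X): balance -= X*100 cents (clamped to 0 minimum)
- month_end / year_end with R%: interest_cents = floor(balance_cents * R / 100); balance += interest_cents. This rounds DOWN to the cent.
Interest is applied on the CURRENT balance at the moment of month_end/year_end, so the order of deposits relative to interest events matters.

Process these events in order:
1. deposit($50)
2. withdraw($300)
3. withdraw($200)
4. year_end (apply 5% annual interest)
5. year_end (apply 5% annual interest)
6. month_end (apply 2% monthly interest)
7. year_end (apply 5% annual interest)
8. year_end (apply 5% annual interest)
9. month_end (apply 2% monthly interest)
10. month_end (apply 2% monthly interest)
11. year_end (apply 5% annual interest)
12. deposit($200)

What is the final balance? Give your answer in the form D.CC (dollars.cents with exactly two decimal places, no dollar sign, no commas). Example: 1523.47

Answer: 200.00

Derivation:
After 1 (deposit($50)): balance=$50.00 total_interest=$0.00
After 2 (withdraw($300)): balance=$0.00 total_interest=$0.00
After 3 (withdraw($200)): balance=$0.00 total_interest=$0.00
After 4 (year_end (apply 5% annual interest)): balance=$0.00 total_interest=$0.00
After 5 (year_end (apply 5% annual interest)): balance=$0.00 total_interest=$0.00
After 6 (month_end (apply 2% monthly interest)): balance=$0.00 total_interest=$0.00
After 7 (year_end (apply 5% annual interest)): balance=$0.00 total_interest=$0.00
After 8 (year_end (apply 5% annual interest)): balance=$0.00 total_interest=$0.00
After 9 (month_end (apply 2% monthly interest)): balance=$0.00 total_interest=$0.00
After 10 (month_end (apply 2% monthly interest)): balance=$0.00 total_interest=$0.00
After 11 (year_end (apply 5% annual interest)): balance=$0.00 total_interest=$0.00
After 12 (deposit($200)): balance=$200.00 total_interest=$0.00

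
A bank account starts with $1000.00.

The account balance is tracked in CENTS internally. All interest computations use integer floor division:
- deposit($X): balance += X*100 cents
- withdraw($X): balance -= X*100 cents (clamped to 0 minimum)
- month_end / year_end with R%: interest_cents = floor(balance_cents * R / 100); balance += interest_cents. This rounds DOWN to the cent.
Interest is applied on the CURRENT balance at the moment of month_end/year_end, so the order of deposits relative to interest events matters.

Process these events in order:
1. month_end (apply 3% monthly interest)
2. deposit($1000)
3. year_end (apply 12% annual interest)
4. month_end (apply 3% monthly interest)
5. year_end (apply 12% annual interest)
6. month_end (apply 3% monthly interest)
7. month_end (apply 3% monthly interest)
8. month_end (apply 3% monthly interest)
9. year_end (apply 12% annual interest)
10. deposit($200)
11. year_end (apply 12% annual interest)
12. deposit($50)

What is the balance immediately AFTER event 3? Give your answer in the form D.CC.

After 1 (month_end (apply 3% monthly interest)): balance=$1030.00 total_interest=$30.00
After 2 (deposit($1000)): balance=$2030.00 total_interest=$30.00
After 3 (year_end (apply 12% annual interest)): balance=$2273.60 total_interest=$273.60

Answer: 2273.60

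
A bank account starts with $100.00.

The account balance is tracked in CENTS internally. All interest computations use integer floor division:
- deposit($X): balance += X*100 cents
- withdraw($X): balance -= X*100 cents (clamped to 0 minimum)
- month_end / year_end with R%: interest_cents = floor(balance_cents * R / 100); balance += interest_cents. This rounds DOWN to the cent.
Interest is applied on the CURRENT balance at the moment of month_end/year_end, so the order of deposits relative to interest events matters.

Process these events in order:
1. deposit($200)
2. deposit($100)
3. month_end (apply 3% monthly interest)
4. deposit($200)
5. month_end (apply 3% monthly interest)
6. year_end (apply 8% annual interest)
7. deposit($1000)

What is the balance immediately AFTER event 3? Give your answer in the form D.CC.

After 1 (deposit($200)): balance=$300.00 total_interest=$0.00
After 2 (deposit($100)): balance=$400.00 total_interest=$0.00
After 3 (month_end (apply 3% monthly interest)): balance=$412.00 total_interest=$12.00

Answer: 412.00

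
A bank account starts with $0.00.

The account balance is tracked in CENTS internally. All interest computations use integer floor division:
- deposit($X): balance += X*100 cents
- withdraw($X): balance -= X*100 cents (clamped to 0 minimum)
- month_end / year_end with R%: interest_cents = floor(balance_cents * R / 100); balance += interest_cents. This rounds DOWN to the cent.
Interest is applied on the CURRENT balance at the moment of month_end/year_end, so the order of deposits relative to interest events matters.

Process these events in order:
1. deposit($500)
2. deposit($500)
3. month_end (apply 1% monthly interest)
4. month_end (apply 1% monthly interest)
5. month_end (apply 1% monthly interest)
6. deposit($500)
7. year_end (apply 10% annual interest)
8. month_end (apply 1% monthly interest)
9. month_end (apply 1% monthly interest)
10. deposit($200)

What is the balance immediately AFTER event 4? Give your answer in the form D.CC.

After 1 (deposit($500)): balance=$500.00 total_interest=$0.00
After 2 (deposit($500)): balance=$1000.00 total_interest=$0.00
After 3 (month_end (apply 1% monthly interest)): balance=$1010.00 total_interest=$10.00
After 4 (month_end (apply 1% monthly interest)): balance=$1020.10 total_interest=$20.10

Answer: 1020.10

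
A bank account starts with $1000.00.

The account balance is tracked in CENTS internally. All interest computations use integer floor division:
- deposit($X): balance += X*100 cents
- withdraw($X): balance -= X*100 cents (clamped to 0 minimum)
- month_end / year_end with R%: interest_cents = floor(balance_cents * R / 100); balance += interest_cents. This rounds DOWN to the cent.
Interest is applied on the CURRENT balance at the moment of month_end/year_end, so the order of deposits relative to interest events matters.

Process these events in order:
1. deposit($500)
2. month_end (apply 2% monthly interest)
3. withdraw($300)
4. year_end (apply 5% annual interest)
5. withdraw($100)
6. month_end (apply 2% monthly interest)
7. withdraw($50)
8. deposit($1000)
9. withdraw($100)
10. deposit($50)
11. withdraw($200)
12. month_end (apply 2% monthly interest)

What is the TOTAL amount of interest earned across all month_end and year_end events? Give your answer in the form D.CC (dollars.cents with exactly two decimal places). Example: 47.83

After 1 (deposit($500)): balance=$1500.00 total_interest=$0.00
After 2 (month_end (apply 2% monthly interest)): balance=$1530.00 total_interest=$30.00
After 3 (withdraw($300)): balance=$1230.00 total_interest=$30.00
After 4 (year_end (apply 5% annual interest)): balance=$1291.50 total_interest=$91.50
After 5 (withdraw($100)): balance=$1191.50 total_interest=$91.50
After 6 (month_end (apply 2% monthly interest)): balance=$1215.33 total_interest=$115.33
After 7 (withdraw($50)): balance=$1165.33 total_interest=$115.33
After 8 (deposit($1000)): balance=$2165.33 total_interest=$115.33
After 9 (withdraw($100)): balance=$2065.33 total_interest=$115.33
After 10 (deposit($50)): balance=$2115.33 total_interest=$115.33
After 11 (withdraw($200)): balance=$1915.33 total_interest=$115.33
After 12 (month_end (apply 2% monthly interest)): balance=$1953.63 total_interest=$153.63

Answer: 153.63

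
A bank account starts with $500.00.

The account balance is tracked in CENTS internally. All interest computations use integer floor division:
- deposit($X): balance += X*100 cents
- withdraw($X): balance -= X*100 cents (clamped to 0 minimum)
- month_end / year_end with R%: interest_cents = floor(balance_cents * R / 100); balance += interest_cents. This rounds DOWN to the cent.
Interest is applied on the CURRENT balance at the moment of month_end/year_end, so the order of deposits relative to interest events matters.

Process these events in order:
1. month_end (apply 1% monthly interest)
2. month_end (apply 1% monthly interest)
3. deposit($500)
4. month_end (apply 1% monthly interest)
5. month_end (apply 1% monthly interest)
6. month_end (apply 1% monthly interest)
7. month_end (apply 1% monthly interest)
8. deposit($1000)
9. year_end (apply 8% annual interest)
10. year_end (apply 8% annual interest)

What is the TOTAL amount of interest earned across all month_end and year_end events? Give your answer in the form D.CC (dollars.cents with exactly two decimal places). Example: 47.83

Answer: 392.34

Derivation:
After 1 (month_end (apply 1% monthly interest)): balance=$505.00 total_interest=$5.00
After 2 (month_end (apply 1% monthly interest)): balance=$510.05 total_interest=$10.05
After 3 (deposit($500)): balance=$1010.05 total_interest=$10.05
After 4 (month_end (apply 1% monthly interest)): balance=$1020.15 total_interest=$20.15
After 5 (month_end (apply 1% monthly interest)): balance=$1030.35 total_interest=$30.35
After 6 (month_end (apply 1% monthly interest)): balance=$1040.65 total_interest=$40.65
After 7 (month_end (apply 1% monthly interest)): balance=$1051.05 total_interest=$51.05
After 8 (deposit($1000)): balance=$2051.05 total_interest=$51.05
After 9 (year_end (apply 8% annual interest)): balance=$2215.13 total_interest=$215.13
After 10 (year_end (apply 8% annual interest)): balance=$2392.34 total_interest=$392.34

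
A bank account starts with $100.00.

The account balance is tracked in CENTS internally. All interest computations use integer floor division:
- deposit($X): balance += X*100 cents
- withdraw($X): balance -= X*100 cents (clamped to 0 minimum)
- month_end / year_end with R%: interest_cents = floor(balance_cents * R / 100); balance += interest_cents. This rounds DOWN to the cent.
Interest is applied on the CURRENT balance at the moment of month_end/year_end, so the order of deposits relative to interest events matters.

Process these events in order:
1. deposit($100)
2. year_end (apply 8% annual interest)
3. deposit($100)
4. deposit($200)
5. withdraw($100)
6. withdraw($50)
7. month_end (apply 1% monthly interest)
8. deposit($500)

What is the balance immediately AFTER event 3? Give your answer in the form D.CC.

After 1 (deposit($100)): balance=$200.00 total_interest=$0.00
After 2 (year_end (apply 8% annual interest)): balance=$216.00 total_interest=$16.00
After 3 (deposit($100)): balance=$316.00 total_interest=$16.00

Answer: 316.00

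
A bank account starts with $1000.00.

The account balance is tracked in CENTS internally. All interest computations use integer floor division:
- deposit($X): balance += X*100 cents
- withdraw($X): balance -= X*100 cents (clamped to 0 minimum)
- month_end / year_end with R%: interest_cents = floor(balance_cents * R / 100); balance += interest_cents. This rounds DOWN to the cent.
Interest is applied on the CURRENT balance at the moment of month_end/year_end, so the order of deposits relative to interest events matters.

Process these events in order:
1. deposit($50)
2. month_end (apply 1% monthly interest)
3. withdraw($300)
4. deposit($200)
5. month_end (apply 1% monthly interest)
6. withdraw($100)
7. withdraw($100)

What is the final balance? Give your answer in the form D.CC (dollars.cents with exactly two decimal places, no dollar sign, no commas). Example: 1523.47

After 1 (deposit($50)): balance=$1050.00 total_interest=$0.00
After 2 (month_end (apply 1% monthly interest)): balance=$1060.50 total_interest=$10.50
After 3 (withdraw($300)): balance=$760.50 total_interest=$10.50
After 4 (deposit($200)): balance=$960.50 total_interest=$10.50
After 5 (month_end (apply 1% monthly interest)): balance=$970.10 total_interest=$20.10
After 6 (withdraw($100)): balance=$870.10 total_interest=$20.10
After 7 (withdraw($100)): balance=$770.10 total_interest=$20.10

Answer: 770.10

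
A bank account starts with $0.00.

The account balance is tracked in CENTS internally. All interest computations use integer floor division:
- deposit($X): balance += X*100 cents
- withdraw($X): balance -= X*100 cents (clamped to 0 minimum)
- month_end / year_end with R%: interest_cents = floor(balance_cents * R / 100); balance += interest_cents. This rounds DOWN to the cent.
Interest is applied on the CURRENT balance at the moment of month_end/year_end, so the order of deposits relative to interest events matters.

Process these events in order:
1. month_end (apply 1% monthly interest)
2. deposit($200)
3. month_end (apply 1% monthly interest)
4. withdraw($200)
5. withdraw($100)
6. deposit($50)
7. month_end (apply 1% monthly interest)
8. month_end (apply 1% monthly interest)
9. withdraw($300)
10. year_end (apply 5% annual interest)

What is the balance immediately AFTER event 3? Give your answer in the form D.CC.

After 1 (month_end (apply 1% monthly interest)): balance=$0.00 total_interest=$0.00
After 2 (deposit($200)): balance=$200.00 total_interest=$0.00
After 3 (month_end (apply 1% monthly interest)): balance=$202.00 total_interest=$2.00

Answer: 202.00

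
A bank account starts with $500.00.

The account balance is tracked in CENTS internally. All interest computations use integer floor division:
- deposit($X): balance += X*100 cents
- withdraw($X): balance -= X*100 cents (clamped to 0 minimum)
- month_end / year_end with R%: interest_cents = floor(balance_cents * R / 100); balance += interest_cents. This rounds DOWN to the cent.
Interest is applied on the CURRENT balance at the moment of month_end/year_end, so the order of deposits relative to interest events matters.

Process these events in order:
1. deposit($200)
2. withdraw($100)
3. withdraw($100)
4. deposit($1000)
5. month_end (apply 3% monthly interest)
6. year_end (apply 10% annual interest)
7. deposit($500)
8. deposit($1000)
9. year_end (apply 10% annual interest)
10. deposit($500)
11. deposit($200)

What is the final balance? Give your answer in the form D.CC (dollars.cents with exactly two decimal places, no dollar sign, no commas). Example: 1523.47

Answer: 4219.45

Derivation:
After 1 (deposit($200)): balance=$700.00 total_interest=$0.00
After 2 (withdraw($100)): balance=$600.00 total_interest=$0.00
After 3 (withdraw($100)): balance=$500.00 total_interest=$0.00
After 4 (deposit($1000)): balance=$1500.00 total_interest=$0.00
After 5 (month_end (apply 3% monthly interest)): balance=$1545.00 total_interest=$45.00
After 6 (year_end (apply 10% annual interest)): balance=$1699.50 total_interest=$199.50
After 7 (deposit($500)): balance=$2199.50 total_interest=$199.50
After 8 (deposit($1000)): balance=$3199.50 total_interest=$199.50
After 9 (year_end (apply 10% annual interest)): balance=$3519.45 total_interest=$519.45
After 10 (deposit($500)): balance=$4019.45 total_interest=$519.45
After 11 (deposit($200)): balance=$4219.45 total_interest=$519.45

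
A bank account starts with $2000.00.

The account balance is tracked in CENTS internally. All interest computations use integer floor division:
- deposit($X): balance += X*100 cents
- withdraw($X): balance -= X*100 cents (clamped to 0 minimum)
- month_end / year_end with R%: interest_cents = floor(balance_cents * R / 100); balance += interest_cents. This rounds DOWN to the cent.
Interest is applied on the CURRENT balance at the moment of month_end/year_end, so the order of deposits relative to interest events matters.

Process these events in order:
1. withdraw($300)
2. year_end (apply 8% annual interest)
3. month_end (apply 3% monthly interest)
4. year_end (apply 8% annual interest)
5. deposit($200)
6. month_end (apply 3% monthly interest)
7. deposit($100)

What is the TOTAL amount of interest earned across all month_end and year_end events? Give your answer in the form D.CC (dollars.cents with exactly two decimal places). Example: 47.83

Answer: 409.63

Derivation:
After 1 (withdraw($300)): balance=$1700.00 total_interest=$0.00
After 2 (year_end (apply 8% annual interest)): balance=$1836.00 total_interest=$136.00
After 3 (month_end (apply 3% monthly interest)): balance=$1891.08 total_interest=$191.08
After 4 (year_end (apply 8% annual interest)): balance=$2042.36 total_interest=$342.36
After 5 (deposit($200)): balance=$2242.36 total_interest=$342.36
After 6 (month_end (apply 3% monthly interest)): balance=$2309.63 total_interest=$409.63
After 7 (deposit($100)): balance=$2409.63 total_interest=$409.63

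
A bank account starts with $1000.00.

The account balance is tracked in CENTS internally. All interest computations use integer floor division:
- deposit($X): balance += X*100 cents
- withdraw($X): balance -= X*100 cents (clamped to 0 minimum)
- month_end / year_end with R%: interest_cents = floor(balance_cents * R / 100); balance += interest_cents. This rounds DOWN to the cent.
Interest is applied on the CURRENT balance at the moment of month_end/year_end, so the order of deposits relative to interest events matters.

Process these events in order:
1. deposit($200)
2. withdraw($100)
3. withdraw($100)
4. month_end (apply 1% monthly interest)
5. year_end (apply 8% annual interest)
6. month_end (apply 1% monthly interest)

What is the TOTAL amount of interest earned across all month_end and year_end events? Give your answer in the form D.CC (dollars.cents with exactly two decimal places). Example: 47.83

After 1 (deposit($200)): balance=$1200.00 total_interest=$0.00
After 2 (withdraw($100)): balance=$1100.00 total_interest=$0.00
After 3 (withdraw($100)): balance=$1000.00 total_interest=$0.00
After 4 (month_end (apply 1% monthly interest)): balance=$1010.00 total_interest=$10.00
After 5 (year_end (apply 8% annual interest)): balance=$1090.80 total_interest=$90.80
After 6 (month_end (apply 1% monthly interest)): balance=$1101.70 total_interest=$101.70

Answer: 101.70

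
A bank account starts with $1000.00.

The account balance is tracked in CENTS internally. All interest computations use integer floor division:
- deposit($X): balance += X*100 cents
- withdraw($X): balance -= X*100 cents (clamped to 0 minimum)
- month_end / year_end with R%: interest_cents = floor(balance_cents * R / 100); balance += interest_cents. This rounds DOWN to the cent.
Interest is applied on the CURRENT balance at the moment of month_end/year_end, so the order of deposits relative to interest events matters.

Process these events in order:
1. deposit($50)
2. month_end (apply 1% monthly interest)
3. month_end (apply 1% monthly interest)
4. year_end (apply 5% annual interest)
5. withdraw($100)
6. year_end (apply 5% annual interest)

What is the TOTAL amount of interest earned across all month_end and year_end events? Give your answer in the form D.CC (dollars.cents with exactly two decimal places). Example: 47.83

Answer: 125.88

Derivation:
After 1 (deposit($50)): balance=$1050.00 total_interest=$0.00
After 2 (month_end (apply 1% monthly interest)): balance=$1060.50 total_interest=$10.50
After 3 (month_end (apply 1% monthly interest)): balance=$1071.10 total_interest=$21.10
After 4 (year_end (apply 5% annual interest)): balance=$1124.65 total_interest=$74.65
After 5 (withdraw($100)): balance=$1024.65 total_interest=$74.65
After 6 (year_end (apply 5% annual interest)): balance=$1075.88 total_interest=$125.88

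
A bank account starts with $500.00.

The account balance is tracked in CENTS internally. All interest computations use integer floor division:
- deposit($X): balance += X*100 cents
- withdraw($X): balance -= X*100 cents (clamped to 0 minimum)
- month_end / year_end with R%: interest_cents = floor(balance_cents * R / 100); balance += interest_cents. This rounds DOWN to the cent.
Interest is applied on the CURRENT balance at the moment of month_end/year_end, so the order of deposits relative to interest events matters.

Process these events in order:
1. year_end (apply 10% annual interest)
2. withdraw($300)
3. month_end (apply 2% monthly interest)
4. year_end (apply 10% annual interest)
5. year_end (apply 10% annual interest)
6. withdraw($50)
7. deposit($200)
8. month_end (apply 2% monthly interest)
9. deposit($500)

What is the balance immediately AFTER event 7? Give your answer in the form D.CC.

Answer: 458.55

Derivation:
After 1 (year_end (apply 10% annual interest)): balance=$550.00 total_interest=$50.00
After 2 (withdraw($300)): balance=$250.00 total_interest=$50.00
After 3 (month_end (apply 2% monthly interest)): balance=$255.00 total_interest=$55.00
After 4 (year_end (apply 10% annual interest)): balance=$280.50 total_interest=$80.50
After 5 (year_end (apply 10% annual interest)): balance=$308.55 total_interest=$108.55
After 6 (withdraw($50)): balance=$258.55 total_interest=$108.55
After 7 (deposit($200)): balance=$458.55 total_interest=$108.55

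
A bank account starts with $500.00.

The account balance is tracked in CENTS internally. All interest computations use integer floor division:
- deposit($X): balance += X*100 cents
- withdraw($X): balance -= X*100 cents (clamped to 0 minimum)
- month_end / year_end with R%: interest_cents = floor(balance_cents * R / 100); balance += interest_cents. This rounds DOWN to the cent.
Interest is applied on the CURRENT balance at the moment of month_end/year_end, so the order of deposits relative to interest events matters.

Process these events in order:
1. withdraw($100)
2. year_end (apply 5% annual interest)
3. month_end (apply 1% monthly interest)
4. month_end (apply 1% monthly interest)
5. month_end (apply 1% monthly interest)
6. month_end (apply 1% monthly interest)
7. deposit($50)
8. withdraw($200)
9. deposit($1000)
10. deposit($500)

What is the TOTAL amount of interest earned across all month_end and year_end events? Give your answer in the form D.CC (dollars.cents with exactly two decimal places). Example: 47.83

After 1 (withdraw($100)): balance=$400.00 total_interest=$0.00
After 2 (year_end (apply 5% annual interest)): balance=$420.00 total_interest=$20.00
After 3 (month_end (apply 1% monthly interest)): balance=$424.20 total_interest=$24.20
After 4 (month_end (apply 1% monthly interest)): balance=$428.44 total_interest=$28.44
After 5 (month_end (apply 1% monthly interest)): balance=$432.72 total_interest=$32.72
After 6 (month_end (apply 1% monthly interest)): balance=$437.04 total_interest=$37.04
After 7 (deposit($50)): balance=$487.04 total_interest=$37.04
After 8 (withdraw($200)): balance=$287.04 total_interest=$37.04
After 9 (deposit($1000)): balance=$1287.04 total_interest=$37.04
After 10 (deposit($500)): balance=$1787.04 total_interest=$37.04

Answer: 37.04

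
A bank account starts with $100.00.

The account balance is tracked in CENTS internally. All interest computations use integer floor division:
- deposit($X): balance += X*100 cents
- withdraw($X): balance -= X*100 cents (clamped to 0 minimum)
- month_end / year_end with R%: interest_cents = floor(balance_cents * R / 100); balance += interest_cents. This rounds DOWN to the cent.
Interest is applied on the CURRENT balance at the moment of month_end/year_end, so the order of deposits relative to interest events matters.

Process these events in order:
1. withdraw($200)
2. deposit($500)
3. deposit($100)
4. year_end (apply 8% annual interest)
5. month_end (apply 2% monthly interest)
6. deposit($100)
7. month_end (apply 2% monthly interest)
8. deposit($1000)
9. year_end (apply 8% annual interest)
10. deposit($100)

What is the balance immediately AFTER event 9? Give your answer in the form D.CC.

After 1 (withdraw($200)): balance=$0.00 total_interest=$0.00
After 2 (deposit($500)): balance=$500.00 total_interest=$0.00
After 3 (deposit($100)): balance=$600.00 total_interest=$0.00
After 4 (year_end (apply 8% annual interest)): balance=$648.00 total_interest=$48.00
After 5 (month_end (apply 2% monthly interest)): balance=$660.96 total_interest=$60.96
After 6 (deposit($100)): balance=$760.96 total_interest=$60.96
After 7 (month_end (apply 2% monthly interest)): balance=$776.17 total_interest=$76.17
After 8 (deposit($1000)): balance=$1776.17 total_interest=$76.17
After 9 (year_end (apply 8% annual interest)): balance=$1918.26 total_interest=$218.26

Answer: 1918.26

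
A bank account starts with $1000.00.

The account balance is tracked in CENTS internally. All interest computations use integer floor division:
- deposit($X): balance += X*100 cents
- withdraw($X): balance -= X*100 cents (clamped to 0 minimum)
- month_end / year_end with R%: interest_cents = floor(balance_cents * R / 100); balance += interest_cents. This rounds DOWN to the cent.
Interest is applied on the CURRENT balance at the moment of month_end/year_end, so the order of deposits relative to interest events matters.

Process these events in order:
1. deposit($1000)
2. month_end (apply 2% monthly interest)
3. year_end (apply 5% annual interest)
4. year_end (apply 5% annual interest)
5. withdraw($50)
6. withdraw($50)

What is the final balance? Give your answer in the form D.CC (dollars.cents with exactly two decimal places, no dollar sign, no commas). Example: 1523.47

Answer: 2149.10

Derivation:
After 1 (deposit($1000)): balance=$2000.00 total_interest=$0.00
After 2 (month_end (apply 2% monthly interest)): balance=$2040.00 total_interest=$40.00
After 3 (year_end (apply 5% annual interest)): balance=$2142.00 total_interest=$142.00
After 4 (year_end (apply 5% annual interest)): balance=$2249.10 total_interest=$249.10
After 5 (withdraw($50)): balance=$2199.10 total_interest=$249.10
After 6 (withdraw($50)): balance=$2149.10 total_interest=$249.10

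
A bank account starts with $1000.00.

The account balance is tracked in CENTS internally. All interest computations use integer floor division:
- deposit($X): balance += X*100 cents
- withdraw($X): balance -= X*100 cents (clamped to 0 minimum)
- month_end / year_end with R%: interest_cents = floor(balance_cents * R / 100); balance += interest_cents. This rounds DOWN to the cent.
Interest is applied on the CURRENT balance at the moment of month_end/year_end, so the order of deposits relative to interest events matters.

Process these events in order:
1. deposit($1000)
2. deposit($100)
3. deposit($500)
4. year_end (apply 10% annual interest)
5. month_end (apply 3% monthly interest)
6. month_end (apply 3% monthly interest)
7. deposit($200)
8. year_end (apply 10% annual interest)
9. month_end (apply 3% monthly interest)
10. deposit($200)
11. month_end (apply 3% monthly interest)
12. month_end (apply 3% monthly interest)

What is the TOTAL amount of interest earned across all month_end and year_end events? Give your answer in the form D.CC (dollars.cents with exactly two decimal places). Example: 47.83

Answer: 1099.62

Derivation:
After 1 (deposit($1000)): balance=$2000.00 total_interest=$0.00
After 2 (deposit($100)): balance=$2100.00 total_interest=$0.00
After 3 (deposit($500)): balance=$2600.00 total_interest=$0.00
After 4 (year_end (apply 10% annual interest)): balance=$2860.00 total_interest=$260.00
After 5 (month_end (apply 3% monthly interest)): balance=$2945.80 total_interest=$345.80
After 6 (month_end (apply 3% monthly interest)): balance=$3034.17 total_interest=$434.17
After 7 (deposit($200)): balance=$3234.17 total_interest=$434.17
After 8 (year_end (apply 10% annual interest)): balance=$3557.58 total_interest=$757.58
After 9 (month_end (apply 3% monthly interest)): balance=$3664.30 total_interest=$864.30
After 10 (deposit($200)): balance=$3864.30 total_interest=$864.30
After 11 (month_end (apply 3% monthly interest)): balance=$3980.22 total_interest=$980.22
After 12 (month_end (apply 3% monthly interest)): balance=$4099.62 total_interest=$1099.62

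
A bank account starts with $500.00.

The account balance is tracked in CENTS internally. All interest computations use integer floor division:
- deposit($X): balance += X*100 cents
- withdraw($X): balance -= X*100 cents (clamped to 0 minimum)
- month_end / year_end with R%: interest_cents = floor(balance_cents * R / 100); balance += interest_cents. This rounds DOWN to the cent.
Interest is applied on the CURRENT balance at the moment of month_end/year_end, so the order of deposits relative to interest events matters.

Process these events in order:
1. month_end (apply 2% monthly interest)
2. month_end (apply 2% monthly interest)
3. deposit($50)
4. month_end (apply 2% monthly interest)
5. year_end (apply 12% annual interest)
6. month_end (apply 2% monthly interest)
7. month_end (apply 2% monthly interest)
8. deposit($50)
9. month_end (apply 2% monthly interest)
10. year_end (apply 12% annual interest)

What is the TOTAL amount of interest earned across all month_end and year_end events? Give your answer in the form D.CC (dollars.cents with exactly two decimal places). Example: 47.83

Answer: 231.30

Derivation:
After 1 (month_end (apply 2% monthly interest)): balance=$510.00 total_interest=$10.00
After 2 (month_end (apply 2% monthly interest)): balance=$520.20 total_interest=$20.20
After 3 (deposit($50)): balance=$570.20 total_interest=$20.20
After 4 (month_end (apply 2% monthly interest)): balance=$581.60 total_interest=$31.60
After 5 (year_end (apply 12% annual interest)): balance=$651.39 total_interest=$101.39
After 6 (month_end (apply 2% monthly interest)): balance=$664.41 total_interest=$114.41
After 7 (month_end (apply 2% monthly interest)): balance=$677.69 total_interest=$127.69
After 8 (deposit($50)): balance=$727.69 total_interest=$127.69
After 9 (month_end (apply 2% monthly interest)): balance=$742.24 total_interest=$142.24
After 10 (year_end (apply 12% annual interest)): balance=$831.30 total_interest=$231.30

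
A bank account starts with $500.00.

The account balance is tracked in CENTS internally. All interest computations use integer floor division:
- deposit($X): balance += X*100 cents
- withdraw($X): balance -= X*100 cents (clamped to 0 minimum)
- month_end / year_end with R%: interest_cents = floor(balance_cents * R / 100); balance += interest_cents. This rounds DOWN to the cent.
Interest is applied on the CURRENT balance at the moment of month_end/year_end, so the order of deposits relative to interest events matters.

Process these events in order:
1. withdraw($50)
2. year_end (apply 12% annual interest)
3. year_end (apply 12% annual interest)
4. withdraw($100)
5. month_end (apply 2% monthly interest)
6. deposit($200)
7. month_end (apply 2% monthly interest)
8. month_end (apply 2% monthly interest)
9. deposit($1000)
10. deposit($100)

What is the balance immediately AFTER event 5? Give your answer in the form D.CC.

After 1 (withdraw($50)): balance=$450.00 total_interest=$0.00
After 2 (year_end (apply 12% annual interest)): balance=$504.00 total_interest=$54.00
After 3 (year_end (apply 12% annual interest)): balance=$564.48 total_interest=$114.48
After 4 (withdraw($100)): balance=$464.48 total_interest=$114.48
After 5 (month_end (apply 2% monthly interest)): balance=$473.76 total_interest=$123.76

Answer: 473.76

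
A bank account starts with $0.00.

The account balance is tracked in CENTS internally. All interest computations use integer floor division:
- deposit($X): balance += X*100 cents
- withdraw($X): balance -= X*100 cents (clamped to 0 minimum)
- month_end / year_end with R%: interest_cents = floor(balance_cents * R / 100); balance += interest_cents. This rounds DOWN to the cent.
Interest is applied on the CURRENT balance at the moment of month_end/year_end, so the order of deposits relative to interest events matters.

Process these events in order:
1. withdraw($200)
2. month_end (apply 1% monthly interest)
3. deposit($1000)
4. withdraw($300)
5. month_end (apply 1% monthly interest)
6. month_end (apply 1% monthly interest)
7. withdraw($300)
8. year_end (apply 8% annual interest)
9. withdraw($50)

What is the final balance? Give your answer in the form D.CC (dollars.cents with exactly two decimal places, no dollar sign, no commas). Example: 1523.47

After 1 (withdraw($200)): balance=$0.00 total_interest=$0.00
After 2 (month_end (apply 1% monthly interest)): balance=$0.00 total_interest=$0.00
After 3 (deposit($1000)): balance=$1000.00 total_interest=$0.00
After 4 (withdraw($300)): balance=$700.00 total_interest=$0.00
After 5 (month_end (apply 1% monthly interest)): balance=$707.00 total_interest=$7.00
After 6 (month_end (apply 1% monthly interest)): balance=$714.07 total_interest=$14.07
After 7 (withdraw($300)): balance=$414.07 total_interest=$14.07
After 8 (year_end (apply 8% annual interest)): balance=$447.19 total_interest=$47.19
After 9 (withdraw($50)): balance=$397.19 total_interest=$47.19

Answer: 397.19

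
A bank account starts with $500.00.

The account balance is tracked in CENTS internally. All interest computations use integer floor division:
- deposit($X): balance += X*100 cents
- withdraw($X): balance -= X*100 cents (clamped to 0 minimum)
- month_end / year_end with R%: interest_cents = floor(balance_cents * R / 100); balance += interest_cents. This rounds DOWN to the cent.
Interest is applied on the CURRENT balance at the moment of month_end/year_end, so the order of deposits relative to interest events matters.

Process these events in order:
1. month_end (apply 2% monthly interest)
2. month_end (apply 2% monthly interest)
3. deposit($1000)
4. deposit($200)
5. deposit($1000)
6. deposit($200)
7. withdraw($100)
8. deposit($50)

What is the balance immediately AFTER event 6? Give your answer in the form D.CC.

After 1 (month_end (apply 2% monthly interest)): balance=$510.00 total_interest=$10.00
After 2 (month_end (apply 2% monthly interest)): balance=$520.20 total_interest=$20.20
After 3 (deposit($1000)): balance=$1520.20 total_interest=$20.20
After 4 (deposit($200)): balance=$1720.20 total_interest=$20.20
After 5 (deposit($1000)): balance=$2720.20 total_interest=$20.20
After 6 (deposit($200)): balance=$2920.20 total_interest=$20.20

Answer: 2920.20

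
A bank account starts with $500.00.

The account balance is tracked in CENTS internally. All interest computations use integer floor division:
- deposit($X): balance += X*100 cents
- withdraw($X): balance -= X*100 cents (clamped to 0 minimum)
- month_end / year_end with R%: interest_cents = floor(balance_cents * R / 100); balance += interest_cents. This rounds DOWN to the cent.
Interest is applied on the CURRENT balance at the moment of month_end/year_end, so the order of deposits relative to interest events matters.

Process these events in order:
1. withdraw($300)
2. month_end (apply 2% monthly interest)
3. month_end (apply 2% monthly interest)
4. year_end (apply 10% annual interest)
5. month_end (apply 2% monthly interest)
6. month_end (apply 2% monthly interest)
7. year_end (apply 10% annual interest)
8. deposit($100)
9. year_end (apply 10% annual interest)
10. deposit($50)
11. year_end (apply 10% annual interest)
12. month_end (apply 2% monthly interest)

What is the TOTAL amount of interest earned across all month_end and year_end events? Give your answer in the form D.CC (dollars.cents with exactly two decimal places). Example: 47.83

Answer: 152.77

Derivation:
After 1 (withdraw($300)): balance=$200.00 total_interest=$0.00
After 2 (month_end (apply 2% monthly interest)): balance=$204.00 total_interest=$4.00
After 3 (month_end (apply 2% monthly interest)): balance=$208.08 total_interest=$8.08
After 4 (year_end (apply 10% annual interest)): balance=$228.88 total_interest=$28.88
After 5 (month_end (apply 2% monthly interest)): balance=$233.45 total_interest=$33.45
After 6 (month_end (apply 2% monthly interest)): balance=$238.11 total_interest=$38.11
After 7 (year_end (apply 10% annual interest)): balance=$261.92 total_interest=$61.92
After 8 (deposit($100)): balance=$361.92 total_interest=$61.92
After 9 (year_end (apply 10% annual interest)): balance=$398.11 total_interest=$98.11
After 10 (deposit($50)): balance=$448.11 total_interest=$98.11
After 11 (year_end (apply 10% annual interest)): balance=$492.92 total_interest=$142.92
After 12 (month_end (apply 2% monthly interest)): balance=$502.77 total_interest=$152.77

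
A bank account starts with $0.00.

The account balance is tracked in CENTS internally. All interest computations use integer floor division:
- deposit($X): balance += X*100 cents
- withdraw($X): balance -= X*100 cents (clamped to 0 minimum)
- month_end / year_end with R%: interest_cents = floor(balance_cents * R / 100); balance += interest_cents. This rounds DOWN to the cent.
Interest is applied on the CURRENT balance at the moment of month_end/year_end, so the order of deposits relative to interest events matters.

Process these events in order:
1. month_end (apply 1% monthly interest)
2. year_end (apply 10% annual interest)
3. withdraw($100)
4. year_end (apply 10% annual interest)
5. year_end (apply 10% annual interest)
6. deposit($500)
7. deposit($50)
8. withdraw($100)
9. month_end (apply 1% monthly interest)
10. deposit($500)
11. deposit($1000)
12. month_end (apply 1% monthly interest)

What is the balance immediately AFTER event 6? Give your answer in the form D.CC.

Answer: 500.00

Derivation:
After 1 (month_end (apply 1% monthly interest)): balance=$0.00 total_interest=$0.00
After 2 (year_end (apply 10% annual interest)): balance=$0.00 total_interest=$0.00
After 3 (withdraw($100)): balance=$0.00 total_interest=$0.00
After 4 (year_end (apply 10% annual interest)): balance=$0.00 total_interest=$0.00
After 5 (year_end (apply 10% annual interest)): balance=$0.00 total_interest=$0.00
After 6 (deposit($500)): balance=$500.00 total_interest=$0.00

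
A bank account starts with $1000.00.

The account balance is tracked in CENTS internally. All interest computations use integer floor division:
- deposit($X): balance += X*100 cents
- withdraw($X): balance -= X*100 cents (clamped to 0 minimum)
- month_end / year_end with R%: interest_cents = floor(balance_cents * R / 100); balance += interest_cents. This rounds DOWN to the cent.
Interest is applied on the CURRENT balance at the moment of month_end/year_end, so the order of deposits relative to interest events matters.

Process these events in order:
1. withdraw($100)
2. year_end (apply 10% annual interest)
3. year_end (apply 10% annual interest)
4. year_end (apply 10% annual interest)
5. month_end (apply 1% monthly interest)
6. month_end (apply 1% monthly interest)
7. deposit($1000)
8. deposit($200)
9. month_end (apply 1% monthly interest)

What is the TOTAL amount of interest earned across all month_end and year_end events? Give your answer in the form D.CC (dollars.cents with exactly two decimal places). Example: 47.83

Answer: 346.17

Derivation:
After 1 (withdraw($100)): balance=$900.00 total_interest=$0.00
After 2 (year_end (apply 10% annual interest)): balance=$990.00 total_interest=$90.00
After 3 (year_end (apply 10% annual interest)): balance=$1089.00 total_interest=$189.00
After 4 (year_end (apply 10% annual interest)): balance=$1197.90 total_interest=$297.90
After 5 (month_end (apply 1% monthly interest)): balance=$1209.87 total_interest=$309.87
After 6 (month_end (apply 1% monthly interest)): balance=$1221.96 total_interest=$321.96
After 7 (deposit($1000)): balance=$2221.96 total_interest=$321.96
After 8 (deposit($200)): balance=$2421.96 total_interest=$321.96
After 9 (month_end (apply 1% monthly interest)): balance=$2446.17 total_interest=$346.17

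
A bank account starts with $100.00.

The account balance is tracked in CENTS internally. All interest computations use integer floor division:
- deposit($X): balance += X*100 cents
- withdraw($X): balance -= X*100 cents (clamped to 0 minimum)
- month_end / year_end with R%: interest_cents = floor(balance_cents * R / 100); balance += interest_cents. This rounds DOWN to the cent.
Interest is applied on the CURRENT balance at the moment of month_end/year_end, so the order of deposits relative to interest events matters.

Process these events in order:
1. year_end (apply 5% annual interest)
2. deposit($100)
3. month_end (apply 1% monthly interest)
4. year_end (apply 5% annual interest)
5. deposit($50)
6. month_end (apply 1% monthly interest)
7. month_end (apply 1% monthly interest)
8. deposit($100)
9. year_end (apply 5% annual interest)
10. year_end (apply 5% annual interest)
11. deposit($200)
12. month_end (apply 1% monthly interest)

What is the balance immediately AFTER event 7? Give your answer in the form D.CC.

Answer: 272.77

Derivation:
After 1 (year_end (apply 5% annual interest)): balance=$105.00 total_interest=$5.00
After 2 (deposit($100)): balance=$205.00 total_interest=$5.00
After 3 (month_end (apply 1% monthly interest)): balance=$207.05 total_interest=$7.05
After 4 (year_end (apply 5% annual interest)): balance=$217.40 total_interest=$17.40
After 5 (deposit($50)): balance=$267.40 total_interest=$17.40
After 6 (month_end (apply 1% monthly interest)): balance=$270.07 total_interest=$20.07
After 7 (month_end (apply 1% monthly interest)): balance=$272.77 total_interest=$22.77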